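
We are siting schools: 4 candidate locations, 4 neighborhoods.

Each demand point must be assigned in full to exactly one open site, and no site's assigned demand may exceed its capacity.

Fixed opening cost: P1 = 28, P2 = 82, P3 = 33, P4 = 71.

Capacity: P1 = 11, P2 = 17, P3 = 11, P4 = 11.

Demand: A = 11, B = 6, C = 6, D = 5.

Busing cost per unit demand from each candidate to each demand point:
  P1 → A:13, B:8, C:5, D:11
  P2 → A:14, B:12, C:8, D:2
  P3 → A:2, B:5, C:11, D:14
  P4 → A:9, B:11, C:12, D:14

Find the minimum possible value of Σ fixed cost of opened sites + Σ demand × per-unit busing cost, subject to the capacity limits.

267

Open {P2, P3}; cheapest assignment that respects the capacities:
  P2 (cap 17, load 17): B, C, D — cost 6×12 + 6×8 + 5×2 = 130
  P3 (cap 11, load 11): A — cost 11×2 = 22
  Shipping 152, fixed 115 → total 267.
  Any other capacity-feasible assignment to {P2, P3} ships for at least 152.
Compare {P1, P2, P3}: its best feasible assignment gives total 271.
Compare {P1, P3, P4}: its best feasible assignment gives total 305.
Every other set of open sites that can feasibly serve all demand totals ≥ 271 even under its best assignment. Minimum: 267.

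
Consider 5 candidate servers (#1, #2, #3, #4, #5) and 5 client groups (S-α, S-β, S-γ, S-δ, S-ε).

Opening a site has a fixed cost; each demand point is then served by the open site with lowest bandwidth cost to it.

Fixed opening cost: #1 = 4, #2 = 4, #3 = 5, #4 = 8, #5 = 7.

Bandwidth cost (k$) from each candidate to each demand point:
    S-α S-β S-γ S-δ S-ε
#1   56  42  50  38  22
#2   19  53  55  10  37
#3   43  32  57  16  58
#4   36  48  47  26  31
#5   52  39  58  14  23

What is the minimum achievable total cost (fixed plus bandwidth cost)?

146

Open {#1, #2, #3}: assign each demand point to its cheapest open site.
  S-α→#2 19, S-β→#3 32, S-γ→#1 50, S-δ→#2 10, S-ε→#1 22
  bandwidth cost 133, fixed 13 → total 146.
Compare {#1, #2}: bandwidth cost 143 + fixed 8 = 151.
Compare {#1, #2, #3, #4}: bandwidth cost 130 + fixed 21 = 151.
Compare {#1, #2, #3, #5}: bandwidth cost 133 + fixed 20 = 153.
All other subsets cost ≥ 151. Minimum total cost: 146.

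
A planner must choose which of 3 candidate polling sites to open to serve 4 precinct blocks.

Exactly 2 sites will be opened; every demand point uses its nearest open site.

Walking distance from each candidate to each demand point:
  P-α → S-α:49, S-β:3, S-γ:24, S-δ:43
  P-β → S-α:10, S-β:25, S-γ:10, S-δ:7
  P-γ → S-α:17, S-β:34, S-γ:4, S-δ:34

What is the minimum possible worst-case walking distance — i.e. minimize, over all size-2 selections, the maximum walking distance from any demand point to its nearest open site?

10

Open {P-α, P-β}.
  Farthest demand point is S-α at walking distance 10 (to P-β); all others are ≤ 10.
With {P-β, P-γ} the worst case is 25.
With {P-α, P-γ} the worst case is 34.
No size-2 selection achieves below 10.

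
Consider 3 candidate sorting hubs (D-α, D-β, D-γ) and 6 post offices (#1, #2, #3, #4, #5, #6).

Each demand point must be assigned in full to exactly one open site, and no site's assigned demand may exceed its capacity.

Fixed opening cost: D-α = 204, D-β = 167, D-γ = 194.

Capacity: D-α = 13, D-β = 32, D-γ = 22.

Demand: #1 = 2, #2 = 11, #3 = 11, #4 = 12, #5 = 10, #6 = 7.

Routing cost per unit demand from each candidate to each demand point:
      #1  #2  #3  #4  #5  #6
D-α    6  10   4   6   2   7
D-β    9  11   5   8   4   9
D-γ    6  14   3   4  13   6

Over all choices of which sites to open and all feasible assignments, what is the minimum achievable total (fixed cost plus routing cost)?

Open {D-β, D-γ}; cheapest assignment that respects the capacities:
  D-β (cap 32, load 32): #2, #3, #5 — cost 11×11 + 11×5 + 10×4 = 216
  D-γ (cap 22, load 21): #1, #4, #6 — cost 2×6 + 12×4 + 7×6 = 102
  Shipping 318, fixed 361 → total 679.
  Any other capacity-feasible assignment to {D-β, D-γ} ships for at least 318.
Compare {D-α, D-β, D-γ}: its best feasible assignment gives total 863.
Every other set of open sites that can feasibly serve all demand totals ≥ 863 even under its best assignment. Minimum: 679.

679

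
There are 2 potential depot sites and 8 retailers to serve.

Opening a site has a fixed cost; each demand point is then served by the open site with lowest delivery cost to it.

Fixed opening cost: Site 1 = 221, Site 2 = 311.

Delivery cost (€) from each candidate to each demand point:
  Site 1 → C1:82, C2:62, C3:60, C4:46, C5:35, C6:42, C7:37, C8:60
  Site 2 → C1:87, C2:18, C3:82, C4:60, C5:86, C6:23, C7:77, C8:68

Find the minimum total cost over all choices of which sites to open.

645

Open {Site 1}: assign each demand point to its cheapest open site.
  C1→Site 1 82, C2→Site 1 62, C3→Site 1 60, C4→Site 1 46, C5→Site 1 35, C6→Site 1 42, C7→Site 1 37, C8→Site 1 60
  delivery cost 424, fixed 221 → total 645.
Compare {Site 2}: delivery cost 501 + fixed 311 = 812.
Compare {Site 1, Site 2}: delivery cost 361 + fixed 532 = 893.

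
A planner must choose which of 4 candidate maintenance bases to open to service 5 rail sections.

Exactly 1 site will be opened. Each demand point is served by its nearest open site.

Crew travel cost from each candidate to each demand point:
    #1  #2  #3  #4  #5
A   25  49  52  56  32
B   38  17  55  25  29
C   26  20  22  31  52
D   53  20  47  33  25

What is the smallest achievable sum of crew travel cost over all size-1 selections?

Open {C}.
  #1→C 26, #2→C 20, #3→C 22, #4→C 31, #5→C 52  ⇒ total 151.
Compare {B}: total 164.
Compare {D}: total 178.
No size-1 selection does better; minimum is 151.

151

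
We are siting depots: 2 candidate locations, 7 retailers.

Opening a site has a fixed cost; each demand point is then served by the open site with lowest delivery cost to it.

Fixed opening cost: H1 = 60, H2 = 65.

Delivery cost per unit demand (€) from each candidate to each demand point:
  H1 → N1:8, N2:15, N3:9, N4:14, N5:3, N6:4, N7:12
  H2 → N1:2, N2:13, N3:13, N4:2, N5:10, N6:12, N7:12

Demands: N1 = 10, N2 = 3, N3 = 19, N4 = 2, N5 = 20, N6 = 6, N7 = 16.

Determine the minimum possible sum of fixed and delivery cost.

Open {H1, H2}: assign each demand point to its cheapest open site.
  N1→H2 10×2=20, N2→H2 3×13=39, N3→H1 19×9=171, N4→H2 2×2=4, N5→H1 20×3=60, N6→H1 6×4=24, N7→H1 16×12=192
  delivery cost 510, fixed 125 → total 635.
Compare {H1}: delivery cost 600 + fixed 60 = 660.
Compare {H2}: delivery cost 774 + fixed 65 = 839.

635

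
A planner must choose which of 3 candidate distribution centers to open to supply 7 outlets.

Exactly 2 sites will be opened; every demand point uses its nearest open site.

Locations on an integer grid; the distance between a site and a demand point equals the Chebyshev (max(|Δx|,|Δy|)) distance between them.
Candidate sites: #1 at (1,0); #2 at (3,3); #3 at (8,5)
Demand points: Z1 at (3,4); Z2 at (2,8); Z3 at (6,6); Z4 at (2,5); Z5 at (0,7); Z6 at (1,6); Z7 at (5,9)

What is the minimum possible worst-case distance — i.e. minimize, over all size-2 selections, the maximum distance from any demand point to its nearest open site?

Open {#2, #3}.
  Farthest demand point is Z2 at distance 5 (to #2); all others are ≤ 5.
With {#1, #2} the worst case is 6.
With {#1, #3} the worst case is 7.
No size-2 selection achieves below 5.

5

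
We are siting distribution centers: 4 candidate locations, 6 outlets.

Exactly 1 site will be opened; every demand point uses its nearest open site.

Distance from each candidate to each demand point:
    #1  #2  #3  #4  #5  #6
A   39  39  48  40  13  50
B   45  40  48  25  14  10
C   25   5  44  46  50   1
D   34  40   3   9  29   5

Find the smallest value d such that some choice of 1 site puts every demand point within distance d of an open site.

Open {D}.
  Farthest demand point is #2 at distance 40 (to D); all others are ≤ 40.
With {B} the worst case is 48.
With {A} the worst case is 50.
No size-1 selection achieves below 40.

40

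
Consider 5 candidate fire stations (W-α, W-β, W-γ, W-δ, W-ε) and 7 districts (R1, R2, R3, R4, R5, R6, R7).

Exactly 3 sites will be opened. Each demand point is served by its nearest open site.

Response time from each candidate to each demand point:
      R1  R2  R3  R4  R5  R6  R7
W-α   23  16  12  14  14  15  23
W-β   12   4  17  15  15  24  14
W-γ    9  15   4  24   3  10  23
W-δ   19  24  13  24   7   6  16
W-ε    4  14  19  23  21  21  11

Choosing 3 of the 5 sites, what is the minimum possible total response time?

Open {W-β, W-γ, W-ε}.
  R1→W-ε 4, R2→W-β 4, R3→W-γ 4, R4→W-β 15, R5→W-γ 3, R6→W-γ 10, R7→W-ε 11  ⇒ total 51.
Compare {W-β, W-γ, W-δ}: total 55.
Compare {W-α, W-β, W-γ}: total 58.
No size-3 selection does better; minimum is 51.

51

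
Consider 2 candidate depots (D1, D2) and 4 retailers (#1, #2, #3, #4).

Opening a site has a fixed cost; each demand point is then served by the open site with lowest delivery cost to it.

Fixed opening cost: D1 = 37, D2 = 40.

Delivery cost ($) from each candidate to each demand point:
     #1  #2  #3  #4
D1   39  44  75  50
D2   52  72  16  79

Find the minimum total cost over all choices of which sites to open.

226

Open {D1, D2}: assign each demand point to its cheapest open site.
  #1→D1 39, #2→D1 44, #3→D2 16, #4→D1 50
  delivery cost 149, fixed 77 → total 226.
Compare {D1}: delivery cost 208 + fixed 37 = 245.
Compare {D2}: delivery cost 219 + fixed 40 = 259.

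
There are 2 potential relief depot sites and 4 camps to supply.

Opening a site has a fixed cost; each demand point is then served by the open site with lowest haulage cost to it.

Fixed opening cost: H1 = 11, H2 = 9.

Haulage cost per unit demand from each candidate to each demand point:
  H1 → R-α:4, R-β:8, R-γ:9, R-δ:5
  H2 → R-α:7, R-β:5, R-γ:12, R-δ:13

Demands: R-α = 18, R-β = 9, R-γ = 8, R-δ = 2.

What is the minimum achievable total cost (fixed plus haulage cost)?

Open {H1, H2}: assign each demand point to its cheapest open site.
  R-α→H1 18×4=72, R-β→H2 9×5=45, R-γ→H1 8×9=72, R-δ→H1 2×5=10
  haulage cost 199, fixed 20 → total 219.
Compare {H1}: haulage cost 226 + fixed 11 = 237.
Compare {H2}: haulage cost 293 + fixed 9 = 302.

219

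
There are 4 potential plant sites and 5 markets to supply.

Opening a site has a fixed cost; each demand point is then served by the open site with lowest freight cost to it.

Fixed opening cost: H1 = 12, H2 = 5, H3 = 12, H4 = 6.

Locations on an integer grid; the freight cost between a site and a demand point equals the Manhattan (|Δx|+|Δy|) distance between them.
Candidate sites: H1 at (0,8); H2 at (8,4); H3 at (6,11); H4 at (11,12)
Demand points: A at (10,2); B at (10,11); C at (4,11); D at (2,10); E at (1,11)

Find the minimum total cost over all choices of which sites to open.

37

Open {H2, H3}: assign each demand point to its cheapest open site.
  A→H2 4, B→H3 4, C→H3 2, D→H3 5, E→H3 5
  freight cost 20, fixed 17 → total 37.
Compare {H3}: freight cost 29 + fixed 12 = 41.
Compare {H2, H3, H4}: freight cost 18 + fixed 23 = 41.
Compare {H3, H4}: freight cost 25 + fixed 18 = 43.
All other subsets cost ≥ 41. Minimum total cost: 37.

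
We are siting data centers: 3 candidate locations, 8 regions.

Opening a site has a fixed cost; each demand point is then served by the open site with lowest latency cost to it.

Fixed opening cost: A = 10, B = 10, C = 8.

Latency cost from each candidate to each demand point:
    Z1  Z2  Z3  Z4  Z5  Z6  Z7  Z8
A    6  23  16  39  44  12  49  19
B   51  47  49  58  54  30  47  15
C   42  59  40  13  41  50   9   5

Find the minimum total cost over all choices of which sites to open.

143

Open {A, C}: assign each demand point to its cheapest open site.
  Z1→A 6, Z2→A 23, Z3→A 16, Z4→C 13, Z5→C 41, Z6→A 12, Z7→C 9, Z8→C 5
  latency cost 125, fixed 18 → total 143.
Compare {A, B, C}: latency cost 125 + fixed 28 = 153.
Compare {A}: latency cost 208 + fixed 10 = 218.
Compare {A, B}: latency cost 202 + fixed 20 = 222.
All other subsets cost ≥ 153. Minimum total cost: 143.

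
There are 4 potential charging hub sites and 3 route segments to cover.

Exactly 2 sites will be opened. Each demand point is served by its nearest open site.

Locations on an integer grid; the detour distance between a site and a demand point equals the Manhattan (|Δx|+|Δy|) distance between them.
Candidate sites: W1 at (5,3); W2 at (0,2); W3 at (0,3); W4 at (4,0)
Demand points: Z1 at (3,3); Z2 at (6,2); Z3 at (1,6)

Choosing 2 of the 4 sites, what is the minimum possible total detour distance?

8

Open {W1, W3}.
  Z1→W1 2, Z2→W1 2, Z3→W3 4  ⇒ total 8.
Compare {W1, W2}: total 9.
Compare {W1, W4}: total 11.
No size-2 selection does better; minimum is 8.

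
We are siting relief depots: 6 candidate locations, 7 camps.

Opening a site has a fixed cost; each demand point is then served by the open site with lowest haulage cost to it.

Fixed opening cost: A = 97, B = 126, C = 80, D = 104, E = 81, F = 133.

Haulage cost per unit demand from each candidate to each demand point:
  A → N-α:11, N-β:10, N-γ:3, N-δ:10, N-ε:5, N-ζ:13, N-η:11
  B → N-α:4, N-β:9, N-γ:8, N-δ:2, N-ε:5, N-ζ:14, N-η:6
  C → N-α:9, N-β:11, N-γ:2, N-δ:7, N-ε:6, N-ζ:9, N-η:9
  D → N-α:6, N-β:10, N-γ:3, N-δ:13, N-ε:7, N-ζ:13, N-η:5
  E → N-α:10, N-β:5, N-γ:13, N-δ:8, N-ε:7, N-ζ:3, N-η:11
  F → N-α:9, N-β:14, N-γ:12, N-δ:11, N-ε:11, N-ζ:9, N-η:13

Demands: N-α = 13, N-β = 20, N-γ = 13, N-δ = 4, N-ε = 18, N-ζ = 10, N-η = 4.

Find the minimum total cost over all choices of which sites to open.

606

Open {C, E}: assign each demand point to its cheapest open site.
  N-α→C 13×9=117, N-β→E 20×5=100, N-γ→C 13×2=26, N-δ→C 4×7=28, N-ε→C 18×6=108, N-ζ→E 10×3=30, N-η→C 4×9=36
  haulage cost 445, fixed 161 → total 606.
Compare {D, E}: haulage cost 425 + fixed 185 = 610.
Compare {B, E}: haulage cost 408 + fixed 207 = 615.
Compare {B, C, E}: haulage cost 330 + fixed 287 = 617.
All other subsets cost ≥ 610. Minimum total cost: 606.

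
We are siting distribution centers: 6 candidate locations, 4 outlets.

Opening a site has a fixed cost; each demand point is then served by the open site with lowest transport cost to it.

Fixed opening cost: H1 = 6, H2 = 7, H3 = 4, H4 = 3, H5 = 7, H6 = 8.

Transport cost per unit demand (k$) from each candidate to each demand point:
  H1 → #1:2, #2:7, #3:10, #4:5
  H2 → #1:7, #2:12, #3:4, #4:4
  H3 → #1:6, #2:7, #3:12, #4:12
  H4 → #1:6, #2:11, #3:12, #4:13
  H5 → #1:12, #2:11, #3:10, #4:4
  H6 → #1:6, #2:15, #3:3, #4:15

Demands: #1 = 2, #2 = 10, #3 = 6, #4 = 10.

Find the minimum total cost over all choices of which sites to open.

151

Open {H1, H2}: assign each demand point to its cheapest open site.
  #1→H1 2×2=4, #2→H1 10×7=70, #3→H2 6×4=24, #4→H2 10×4=40
  transport cost 138, fixed 13 → total 151.
Compare {H1, H2, H6}: transport cost 132 + fixed 21 = 153.
Compare {H1, H5, H6}: transport cost 132 + fixed 21 = 153.
Compare {H1, H2, H4}: transport cost 138 + fixed 16 = 154.
All other subsets cost ≥ 153. Minimum total cost: 151.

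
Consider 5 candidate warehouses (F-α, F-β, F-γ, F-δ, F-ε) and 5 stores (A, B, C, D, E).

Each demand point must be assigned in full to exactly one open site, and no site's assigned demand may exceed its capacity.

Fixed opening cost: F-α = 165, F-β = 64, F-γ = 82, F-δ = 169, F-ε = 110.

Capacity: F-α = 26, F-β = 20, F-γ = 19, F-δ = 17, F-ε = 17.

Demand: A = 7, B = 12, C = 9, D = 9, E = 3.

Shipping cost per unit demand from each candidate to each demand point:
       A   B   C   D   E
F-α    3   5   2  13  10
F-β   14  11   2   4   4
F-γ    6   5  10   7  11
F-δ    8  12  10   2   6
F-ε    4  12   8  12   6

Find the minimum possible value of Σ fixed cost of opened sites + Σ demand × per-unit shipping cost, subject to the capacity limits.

Open {F-α, F-β}; cheapest assignment that respects the capacities:
  F-α (cap 26, load 22): A, B, E — cost 7×3 + 12×5 + 3×10 = 111
  F-β (cap 20, load 18): C, D — cost 9×2 + 9×4 = 54
  Shipping 165, fixed 229 → total 394.
  Any other capacity-feasible assignment to {F-α, F-β} ships for at least 165.
Compare {F-β, F-γ, F-ε}: its best feasible assignment gives total 416.
Compare {F-α, F-β, F-γ}: its best feasible assignment gives total 458.
Every other set of open sites that can feasibly serve all demand totals ≥ 416 even under its best assignment. Minimum: 394.

394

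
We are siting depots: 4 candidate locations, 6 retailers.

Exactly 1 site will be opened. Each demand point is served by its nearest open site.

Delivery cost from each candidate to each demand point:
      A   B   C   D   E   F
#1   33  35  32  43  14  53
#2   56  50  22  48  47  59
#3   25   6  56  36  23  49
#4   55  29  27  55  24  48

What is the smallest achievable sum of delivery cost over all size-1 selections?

Open {#3}.
  A→#3 25, B→#3 6, C→#3 56, D→#3 36, E→#3 23, F→#3 49  ⇒ total 195.
Compare {#1}: total 210.
Compare {#4}: total 238.
No size-1 selection does better; minimum is 195.

195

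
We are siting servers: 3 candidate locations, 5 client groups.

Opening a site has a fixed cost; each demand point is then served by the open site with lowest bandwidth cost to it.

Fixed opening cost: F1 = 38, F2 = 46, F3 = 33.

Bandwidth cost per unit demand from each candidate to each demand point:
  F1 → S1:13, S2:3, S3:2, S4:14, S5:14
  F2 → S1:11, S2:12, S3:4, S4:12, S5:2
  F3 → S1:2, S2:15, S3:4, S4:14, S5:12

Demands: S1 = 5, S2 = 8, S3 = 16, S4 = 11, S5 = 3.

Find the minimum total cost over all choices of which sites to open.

Open {F1, F2, F3}: assign each demand point to its cheapest open site.
  S1→F3 5×2=10, S2→F1 8×3=24, S3→F1 16×2=32, S4→F2 11×12=132, S5→F2 3×2=6
  bandwidth cost 204, fixed 117 → total 321.
Compare {F1, F3}: bandwidth cost 256 + fixed 71 = 327.
Compare {F1, F2}: bandwidth cost 249 + fixed 84 = 333.
Compare {F1}: bandwidth cost 317 + fixed 38 = 355.
All other subsets cost ≥ 327. Minimum total cost: 321.

321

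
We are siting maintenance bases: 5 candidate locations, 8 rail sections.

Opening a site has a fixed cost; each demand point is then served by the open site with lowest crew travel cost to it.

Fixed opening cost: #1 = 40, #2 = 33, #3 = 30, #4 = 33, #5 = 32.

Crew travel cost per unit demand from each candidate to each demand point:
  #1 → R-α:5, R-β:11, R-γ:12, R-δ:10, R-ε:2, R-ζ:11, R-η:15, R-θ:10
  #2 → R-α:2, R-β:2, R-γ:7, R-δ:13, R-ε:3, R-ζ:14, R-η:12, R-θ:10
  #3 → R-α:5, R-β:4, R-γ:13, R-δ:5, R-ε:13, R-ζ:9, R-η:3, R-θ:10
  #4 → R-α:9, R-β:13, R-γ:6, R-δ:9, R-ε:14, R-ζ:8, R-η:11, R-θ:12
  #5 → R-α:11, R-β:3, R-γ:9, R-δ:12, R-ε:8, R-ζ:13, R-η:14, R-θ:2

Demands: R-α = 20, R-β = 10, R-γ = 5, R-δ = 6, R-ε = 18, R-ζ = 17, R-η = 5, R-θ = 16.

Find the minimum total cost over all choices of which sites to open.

474

Open {#2, #3, #5}: assign each demand point to its cheapest open site.
  R-α→#2 20×2=40, R-β→#2 10×2=20, R-γ→#2 5×7=35, R-δ→#3 6×5=30, R-ε→#2 18×3=54, R-ζ→#3 17×9=153, R-η→#3 5×3=15, R-θ→#5 16×2=32
  crew travel cost 379, fixed 95 → total 474.
Compare {#2, #3, #4, #5}: crew travel cost 357 + fixed 128 = 485.
Compare {#1, #2, #3, #5}: crew travel cost 361 + fixed 135 = 496.
Compare {#1, #2, #3, #4, #5}: crew travel cost 339 + fixed 168 = 507.
All other subsets cost ≥ 485. Minimum total cost: 474.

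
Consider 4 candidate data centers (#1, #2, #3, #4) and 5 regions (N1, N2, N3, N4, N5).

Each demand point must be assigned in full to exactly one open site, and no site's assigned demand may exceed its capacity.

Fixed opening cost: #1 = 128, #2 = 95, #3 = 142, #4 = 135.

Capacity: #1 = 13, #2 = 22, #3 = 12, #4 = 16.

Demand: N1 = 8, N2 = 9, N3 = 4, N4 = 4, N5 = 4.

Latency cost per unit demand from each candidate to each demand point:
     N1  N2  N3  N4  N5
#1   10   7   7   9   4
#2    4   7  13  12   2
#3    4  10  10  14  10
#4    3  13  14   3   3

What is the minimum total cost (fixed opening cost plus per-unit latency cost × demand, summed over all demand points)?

Open {#2, #4}; cheapest assignment that respects the capacities:
  #2 (cap 22, load 17): N2, N3, N5 — cost 9×7 + 4×13 + 4×2 = 123
  #4 (cap 16, load 12): N1, N4 — cost 8×3 + 4×3 = 36
  Shipping 159, fixed 230 → total 389.
  Any other capacity-feasible assignment to {#2, #4} ships for at least 159.
Compare {#1, #2}: its best feasible assignment gives total 390.
Compare {#1, #4}: its best feasible assignment gives total 402.
Every other set of open sites that can feasibly serve all demand totals ≥ 390 even under its best assignment. Minimum: 389.

389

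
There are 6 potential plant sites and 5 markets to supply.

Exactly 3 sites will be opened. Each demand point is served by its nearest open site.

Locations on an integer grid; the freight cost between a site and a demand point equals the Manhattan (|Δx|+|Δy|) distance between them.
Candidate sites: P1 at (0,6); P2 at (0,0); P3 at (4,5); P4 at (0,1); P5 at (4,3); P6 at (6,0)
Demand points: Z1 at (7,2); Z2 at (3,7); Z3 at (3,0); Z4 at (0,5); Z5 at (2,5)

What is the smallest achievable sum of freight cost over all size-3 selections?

12

Open {P1, P3, P6}.
  Z1→P6 3, Z2→P3 3, Z3→P6 3, Z4→P1 1, Z5→P3 2  ⇒ total 12.
Compare {P1, P2, P6}: total 14.
Compare {P1, P3, P5}: total 14.
No size-3 selection does better; minimum is 12.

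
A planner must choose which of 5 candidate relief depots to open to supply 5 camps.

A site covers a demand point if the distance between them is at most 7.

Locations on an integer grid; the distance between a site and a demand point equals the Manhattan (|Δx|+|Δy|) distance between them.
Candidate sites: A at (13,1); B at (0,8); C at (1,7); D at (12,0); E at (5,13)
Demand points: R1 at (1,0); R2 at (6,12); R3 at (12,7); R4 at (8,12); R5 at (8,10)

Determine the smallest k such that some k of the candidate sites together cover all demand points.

Coverage sets (demand points within 7 of each site):
  A: {R3}
  B: {}
  C: {R1}
  D: {R3}
  E: {R2, R4, R5}
No 2 sites suffice: every size-2 union leaves at least one demand point uncovered.
But {A, C, E} covers everything, so the minimum is 3.

3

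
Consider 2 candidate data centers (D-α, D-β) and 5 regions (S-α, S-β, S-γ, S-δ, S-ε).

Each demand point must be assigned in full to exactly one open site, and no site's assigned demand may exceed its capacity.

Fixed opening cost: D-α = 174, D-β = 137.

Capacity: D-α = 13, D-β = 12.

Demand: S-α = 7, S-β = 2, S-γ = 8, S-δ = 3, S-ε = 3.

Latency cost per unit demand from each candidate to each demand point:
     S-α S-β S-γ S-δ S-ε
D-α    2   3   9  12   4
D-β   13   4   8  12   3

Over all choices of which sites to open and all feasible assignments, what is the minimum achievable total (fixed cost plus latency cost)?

Open {D-α, D-β}; cheapest assignment that respects the capacities:
  D-α (cap 13, load 12): S-α, S-β, S-δ — cost 7×2 + 2×3 + 3×12 = 56
  D-β (cap 12, load 11): S-γ, S-ε — cost 8×8 + 3×3 = 73
  Shipping 129, fixed 311 → total 440.
  Any other capacity-feasible assignment to {D-α, D-β} ships for at least 129.
Total demand is 23 and no other set of sites has combined capacity ≥ 23, so {D-α, D-β} is the only feasible choice of open sites. Minimum: 440.

440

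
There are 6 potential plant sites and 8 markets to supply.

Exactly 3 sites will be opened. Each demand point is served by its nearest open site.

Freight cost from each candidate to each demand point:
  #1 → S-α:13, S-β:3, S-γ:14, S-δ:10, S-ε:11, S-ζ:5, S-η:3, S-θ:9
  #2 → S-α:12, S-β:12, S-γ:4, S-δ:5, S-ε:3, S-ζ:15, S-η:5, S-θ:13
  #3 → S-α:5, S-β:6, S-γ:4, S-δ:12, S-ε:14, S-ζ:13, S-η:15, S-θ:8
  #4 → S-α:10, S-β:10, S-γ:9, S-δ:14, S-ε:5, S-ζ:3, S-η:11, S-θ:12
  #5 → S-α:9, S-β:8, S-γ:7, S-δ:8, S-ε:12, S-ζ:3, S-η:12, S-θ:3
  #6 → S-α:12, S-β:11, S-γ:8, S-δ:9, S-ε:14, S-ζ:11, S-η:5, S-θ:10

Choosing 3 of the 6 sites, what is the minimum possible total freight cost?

33

Open {#1, #2, #5}.
  S-α→#5 9, S-β→#1 3, S-γ→#2 4, S-δ→#2 5, S-ε→#2 3, S-ζ→#5 3, S-η→#1 3, S-θ→#5 3  ⇒ total 33.
Compare {#2, #3, #5}: total 34.
Compare {#1, #2, #3}: total 36.
No size-3 selection does better; minimum is 33.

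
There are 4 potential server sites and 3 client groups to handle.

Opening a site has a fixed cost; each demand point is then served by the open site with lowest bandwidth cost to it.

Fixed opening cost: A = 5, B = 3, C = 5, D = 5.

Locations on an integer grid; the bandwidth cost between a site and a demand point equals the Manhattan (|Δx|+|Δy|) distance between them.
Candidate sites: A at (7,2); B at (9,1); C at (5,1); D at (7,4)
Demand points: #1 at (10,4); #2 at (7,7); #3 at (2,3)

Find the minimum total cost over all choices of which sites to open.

Open {D}: assign each demand point to its cheapest open site.
  #1→D 3, #2→D 3, #3→D 6
  bandwidth cost 12, fixed 5 → total 17.
Compare {B, D}: bandwidth cost 12 + fixed 8 = 20.
Compare {A}: bandwidth cost 16 + fixed 5 = 21.
Compare {C, D}: bandwidth cost 11 + fixed 10 = 21.
All other subsets cost ≥ 20. Minimum total cost: 17.

17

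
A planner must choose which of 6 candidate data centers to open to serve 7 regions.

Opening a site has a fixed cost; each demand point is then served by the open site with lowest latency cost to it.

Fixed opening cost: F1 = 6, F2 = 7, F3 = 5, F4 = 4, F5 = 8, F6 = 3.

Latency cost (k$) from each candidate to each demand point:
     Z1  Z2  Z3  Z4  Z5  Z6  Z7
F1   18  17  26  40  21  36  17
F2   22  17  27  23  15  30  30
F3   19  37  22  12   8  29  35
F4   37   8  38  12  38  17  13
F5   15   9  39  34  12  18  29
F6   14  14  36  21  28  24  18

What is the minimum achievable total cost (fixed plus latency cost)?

106

Open {F3, F4, F6}: assign each demand point to its cheapest open site.
  Z1→F6 14, Z2→F4 8, Z3→F3 22, Z4→F3 12, Z5→F3 8, Z6→F4 17, Z7→F4 13
  latency cost 94, fixed 12 → total 106.
Compare {F3, F4}: latency cost 99 + fixed 9 = 108.
Compare {F3, F4, F5}: latency cost 95 + fixed 17 = 112.
Compare {F1, F3, F4, F6}: latency cost 94 + fixed 18 = 112.
All other subsets cost ≥ 108. Minimum total cost: 106.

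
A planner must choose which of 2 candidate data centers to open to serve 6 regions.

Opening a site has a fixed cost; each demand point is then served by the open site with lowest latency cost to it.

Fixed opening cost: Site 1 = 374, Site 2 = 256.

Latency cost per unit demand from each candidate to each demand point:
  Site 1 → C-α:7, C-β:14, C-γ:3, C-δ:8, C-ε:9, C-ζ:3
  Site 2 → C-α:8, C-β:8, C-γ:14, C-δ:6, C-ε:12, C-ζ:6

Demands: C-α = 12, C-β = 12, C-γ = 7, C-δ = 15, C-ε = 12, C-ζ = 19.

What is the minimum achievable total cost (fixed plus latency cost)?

Open {Site 2}: assign each demand point to its cheapest open site.
  C-α→Site 2 12×8=96, C-β→Site 2 12×8=96, C-γ→Site 2 7×14=98, C-δ→Site 2 15×6=90, C-ε→Site 2 12×12=144, C-ζ→Site 2 19×6=114
  latency cost 638, fixed 256 → total 894.
Compare {Site 1}: latency cost 558 + fixed 374 = 932.
Compare {Site 1, Site 2}: latency cost 456 + fixed 630 = 1086.

894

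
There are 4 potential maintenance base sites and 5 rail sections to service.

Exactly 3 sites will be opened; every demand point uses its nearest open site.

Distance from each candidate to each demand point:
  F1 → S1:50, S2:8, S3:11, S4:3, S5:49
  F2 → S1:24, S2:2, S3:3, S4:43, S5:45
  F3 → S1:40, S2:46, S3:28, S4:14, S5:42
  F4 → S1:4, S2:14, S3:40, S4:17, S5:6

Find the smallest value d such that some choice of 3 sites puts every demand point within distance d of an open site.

6

Open {F1, F2, F4}.
  Farthest demand point is S5 at distance 6 (to F4); all others are ≤ 6.
With {F1, F3, F4} the worst case is 11.
With {F2, F3, F4} the worst case is 14.
No size-3 selection achieves below 6.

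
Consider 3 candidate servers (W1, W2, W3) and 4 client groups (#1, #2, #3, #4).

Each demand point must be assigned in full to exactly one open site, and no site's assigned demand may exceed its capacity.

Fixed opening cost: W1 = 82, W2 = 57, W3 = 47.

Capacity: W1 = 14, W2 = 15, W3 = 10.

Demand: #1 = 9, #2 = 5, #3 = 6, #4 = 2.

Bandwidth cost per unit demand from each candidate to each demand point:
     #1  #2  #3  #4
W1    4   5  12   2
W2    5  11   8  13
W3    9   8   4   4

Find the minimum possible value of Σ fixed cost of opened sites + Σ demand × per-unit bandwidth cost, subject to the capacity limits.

222

Open {W1, W3}; cheapest assignment that respects the capacities:
  W1 (cap 14, load 14): #1, #2 — cost 9×4 + 5×5 = 61
  W3 (cap 10, load 8): #3, #4 — cost 6×4 + 2×4 = 32
  Shipping 93, fixed 129 → total 222.
  Any other capacity-feasible assignment to {W1, W3} ships for at least 93.
Compare {W2, W3}: its best feasible assignment gives total 236.
Compare {W1, W2}: its best feasible assignment gives total 261.
Every other set of open sites that can feasibly serve all demand totals ≥ 236 even under its best assignment. Minimum: 222.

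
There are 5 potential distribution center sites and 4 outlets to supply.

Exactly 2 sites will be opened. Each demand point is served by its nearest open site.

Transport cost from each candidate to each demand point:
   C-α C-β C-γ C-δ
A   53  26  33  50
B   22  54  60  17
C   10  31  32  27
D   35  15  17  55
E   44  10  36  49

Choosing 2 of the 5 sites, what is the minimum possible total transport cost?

Open {C, D}.
  C-α→C 10, C-β→D 15, C-γ→D 17, C-δ→C 27  ⇒ total 69.
Compare {B, D}: total 71.
Compare {C, E}: total 79.
No size-2 selection does better; minimum is 69.

69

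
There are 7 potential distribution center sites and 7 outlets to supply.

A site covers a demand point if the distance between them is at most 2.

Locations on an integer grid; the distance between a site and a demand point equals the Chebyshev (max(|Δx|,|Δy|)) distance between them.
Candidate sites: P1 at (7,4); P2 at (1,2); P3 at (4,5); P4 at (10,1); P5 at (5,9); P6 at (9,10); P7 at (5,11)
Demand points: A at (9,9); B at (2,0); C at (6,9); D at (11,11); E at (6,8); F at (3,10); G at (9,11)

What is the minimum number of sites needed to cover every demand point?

3

Coverage sets (demand points within 2 of each site):
  P1: {}
  P2: {B}
  P3: {}
  P4: {}
  P5: {C, E, F}
  P6: {A, D, G}
  P7: {C, F}
No 2 sites suffice: every size-2 union leaves at least one demand point uncovered.
But {P2, P5, P6} covers everything, so the minimum is 3.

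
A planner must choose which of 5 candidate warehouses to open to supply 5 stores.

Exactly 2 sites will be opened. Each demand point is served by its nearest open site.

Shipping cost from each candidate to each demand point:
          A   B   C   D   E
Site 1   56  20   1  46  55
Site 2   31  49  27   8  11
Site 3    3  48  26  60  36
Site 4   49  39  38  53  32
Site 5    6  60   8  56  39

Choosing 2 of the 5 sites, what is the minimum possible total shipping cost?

71

Open {Site 1, Site 2}.
  A→Site 2 31, B→Site 1 20, C→Site 1 1, D→Site 2 8, E→Site 2 11  ⇒ total 71.
Compare {Site 2, Site 5}: total 82.
Compare {Site 2, Site 3}: total 96.
No size-2 selection does better; minimum is 71.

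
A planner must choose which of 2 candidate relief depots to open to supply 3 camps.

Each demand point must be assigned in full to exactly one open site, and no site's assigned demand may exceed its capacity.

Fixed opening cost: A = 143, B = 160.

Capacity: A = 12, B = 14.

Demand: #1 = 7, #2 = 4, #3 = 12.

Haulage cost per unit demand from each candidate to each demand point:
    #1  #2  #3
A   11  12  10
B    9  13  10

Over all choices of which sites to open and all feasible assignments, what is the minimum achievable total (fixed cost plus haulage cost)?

Open {A, B}; cheapest assignment that respects the capacities:
  A (cap 12, load 12): #3 — cost 12×10 = 120
  B (cap 14, load 11): #1, #2 — cost 7×9 + 4×13 = 115
  Shipping 235, fixed 303 → total 538.
  Any other capacity-feasible assignment to {A, B} ships for at least 235.
Total demand is 23 and no other set of sites has combined capacity ≥ 23, so {A, B} is the only feasible choice of open sites. Minimum: 538.

538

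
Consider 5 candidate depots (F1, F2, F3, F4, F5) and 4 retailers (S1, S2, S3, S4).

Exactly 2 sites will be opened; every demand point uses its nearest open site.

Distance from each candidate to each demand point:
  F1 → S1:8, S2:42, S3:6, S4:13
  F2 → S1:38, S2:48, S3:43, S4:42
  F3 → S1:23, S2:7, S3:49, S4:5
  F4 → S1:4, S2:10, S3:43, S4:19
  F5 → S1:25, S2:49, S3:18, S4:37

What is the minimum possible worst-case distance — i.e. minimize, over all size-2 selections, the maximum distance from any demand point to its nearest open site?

8

Open {F1, F3}.
  Farthest demand point is S1 at distance 8 (to F1); all others are ≤ 8.
With {F1, F4} the worst case is 13.
With {F4, F5} the worst case is 19.
No size-2 selection achieves below 8.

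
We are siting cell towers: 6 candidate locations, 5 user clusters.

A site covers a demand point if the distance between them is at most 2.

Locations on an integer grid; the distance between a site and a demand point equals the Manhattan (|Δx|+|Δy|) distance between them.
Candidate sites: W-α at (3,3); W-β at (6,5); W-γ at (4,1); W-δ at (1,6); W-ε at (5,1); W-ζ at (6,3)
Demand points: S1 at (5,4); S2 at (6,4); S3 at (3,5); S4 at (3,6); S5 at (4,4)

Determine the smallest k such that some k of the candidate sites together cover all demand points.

Coverage sets (demand points within 2 of each site):
  W-α: {S3, S5}
  W-β: {S1, S2}
  W-γ: {}
  W-δ: {S4}
  W-ε: {}
  W-ζ: {S1, S2}
No 2 sites suffice: every size-2 union leaves at least one demand point uncovered.
But {W-α, W-β, W-δ} covers everything, so the minimum is 3.

3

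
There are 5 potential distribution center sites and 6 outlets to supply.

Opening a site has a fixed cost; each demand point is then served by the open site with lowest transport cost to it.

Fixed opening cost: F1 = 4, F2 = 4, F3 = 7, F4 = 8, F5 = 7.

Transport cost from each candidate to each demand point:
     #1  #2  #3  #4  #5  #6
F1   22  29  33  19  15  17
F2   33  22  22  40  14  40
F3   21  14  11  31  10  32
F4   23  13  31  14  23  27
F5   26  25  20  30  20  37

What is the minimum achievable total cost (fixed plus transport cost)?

Open {F1, F3}: assign each demand point to its cheapest open site.
  #1→F3 21, #2→F3 14, #3→F3 11, #4→F1 19, #5→F3 10, #6→F1 17
  transport cost 92, fixed 11 → total 103.
Compare {F1, F3, F4}: transport cost 86 + fixed 19 = 105.
Compare {F1, F2, F3}: transport cost 92 + fixed 15 = 107.
Compare {F1, F2, F3, F4}: transport cost 86 + fixed 23 = 109.
All other subsets cost ≥ 105. Minimum total cost: 103.

103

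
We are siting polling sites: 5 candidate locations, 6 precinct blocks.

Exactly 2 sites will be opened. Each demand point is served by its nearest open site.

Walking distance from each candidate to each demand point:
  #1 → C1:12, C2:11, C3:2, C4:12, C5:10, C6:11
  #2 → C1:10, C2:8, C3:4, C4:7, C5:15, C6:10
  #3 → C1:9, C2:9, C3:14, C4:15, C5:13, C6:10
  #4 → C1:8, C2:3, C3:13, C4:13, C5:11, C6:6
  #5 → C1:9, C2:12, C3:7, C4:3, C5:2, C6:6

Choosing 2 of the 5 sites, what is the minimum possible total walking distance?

Open {#4, #5}.
  C1→#4 8, C2→#4 3, C3→#5 7, C4→#5 3, C5→#5 2, C6→#4 6  ⇒ total 29.
Compare {#2, #5}: total 32.
Compare {#1, #5}: total 33.
No size-2 selection does better; minimum is 29.

29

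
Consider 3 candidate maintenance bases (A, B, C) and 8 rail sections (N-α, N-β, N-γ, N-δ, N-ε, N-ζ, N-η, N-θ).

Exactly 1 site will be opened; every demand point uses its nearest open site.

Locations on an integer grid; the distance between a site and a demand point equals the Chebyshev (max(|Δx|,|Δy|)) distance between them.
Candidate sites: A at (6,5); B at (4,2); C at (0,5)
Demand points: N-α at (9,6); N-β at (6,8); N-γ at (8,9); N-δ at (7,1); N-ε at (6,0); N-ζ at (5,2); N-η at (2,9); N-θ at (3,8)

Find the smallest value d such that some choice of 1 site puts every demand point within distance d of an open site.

Open {A}.
  Farthest demand point is N-ε at distance 5 (to A); all others are ≤ 5.
With {B} the worst case is 7.
With {C} the worst case is 9.
No size-1 selection achieves below 5.

5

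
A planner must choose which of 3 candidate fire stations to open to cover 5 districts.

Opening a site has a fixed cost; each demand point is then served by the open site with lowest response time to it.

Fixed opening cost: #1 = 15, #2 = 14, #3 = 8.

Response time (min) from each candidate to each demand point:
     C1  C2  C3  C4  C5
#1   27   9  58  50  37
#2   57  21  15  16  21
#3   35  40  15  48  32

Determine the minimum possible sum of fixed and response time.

117

Open {#1, #2}: assign each demand point to its cheapest open site.
  C1→#1 27, C2→#1 9, C3→#2 15, C4→#2 16, C5→#2 21
  response time 88, fixed 29 → total 117.
Compare {#1, #2, #3}: response time 88 + fixed 37 = 125.
Compare {#2, #3}: response time 108 + fixed 22 = 130.
Compare {#2}: response time 130 + fixed 14 = 144.
All other subsets cost ≥ 125. Minimum total cost: 117.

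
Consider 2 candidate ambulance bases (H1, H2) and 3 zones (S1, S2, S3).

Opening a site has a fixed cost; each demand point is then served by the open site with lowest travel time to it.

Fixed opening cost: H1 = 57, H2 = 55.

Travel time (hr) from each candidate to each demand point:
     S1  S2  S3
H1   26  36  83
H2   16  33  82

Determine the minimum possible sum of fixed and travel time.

186

Open {H2}: assign each demand point to its cheapest open site.
  S1→H2 16, S2→H2 33, S3→H2 82
  travel time 131, fixed 55 → total 186.
Compare {H1}: travel time 145 + fixed 57 = 202.
Compare {H1, H2}: travel time 131 + fixed 112 = 243.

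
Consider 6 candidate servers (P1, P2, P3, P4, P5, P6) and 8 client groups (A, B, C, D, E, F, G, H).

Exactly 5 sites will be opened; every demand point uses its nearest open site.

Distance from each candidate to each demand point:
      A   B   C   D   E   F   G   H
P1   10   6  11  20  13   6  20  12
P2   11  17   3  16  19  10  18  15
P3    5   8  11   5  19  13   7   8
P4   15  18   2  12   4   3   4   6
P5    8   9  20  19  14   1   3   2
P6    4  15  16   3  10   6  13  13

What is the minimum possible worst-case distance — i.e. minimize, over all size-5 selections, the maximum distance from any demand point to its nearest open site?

6

Open {P1, P2, P3, P4, P5}.
  Farthest demand point is B at distance 6 (to P1); all others are ≤ 6.
With {P1, P2, P3, P4, P6} the worst case is 6.
With {P1, P2, P4, P5, P6} the worst case is 6.
No size-5 selection achieves below 6.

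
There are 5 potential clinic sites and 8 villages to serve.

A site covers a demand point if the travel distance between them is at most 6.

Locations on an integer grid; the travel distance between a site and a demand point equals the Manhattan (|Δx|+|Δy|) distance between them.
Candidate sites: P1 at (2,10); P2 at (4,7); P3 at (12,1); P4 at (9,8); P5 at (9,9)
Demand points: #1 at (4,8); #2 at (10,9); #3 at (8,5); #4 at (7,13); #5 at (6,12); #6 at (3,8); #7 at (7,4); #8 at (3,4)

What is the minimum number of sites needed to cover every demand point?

2

Coverage sets (demand points within 6 of each site):
  P1: {#1, #5, #6}
  P2: {#1, #3, #6, #7, #8}
  P3: {}
  P4: {#1, #2, #3, #6, #7}
  P5: {#1, #2, #3, #4, #5}
No single site covers all 8 demand points.
But {P2, P5} covers everything, so the minimum is 2.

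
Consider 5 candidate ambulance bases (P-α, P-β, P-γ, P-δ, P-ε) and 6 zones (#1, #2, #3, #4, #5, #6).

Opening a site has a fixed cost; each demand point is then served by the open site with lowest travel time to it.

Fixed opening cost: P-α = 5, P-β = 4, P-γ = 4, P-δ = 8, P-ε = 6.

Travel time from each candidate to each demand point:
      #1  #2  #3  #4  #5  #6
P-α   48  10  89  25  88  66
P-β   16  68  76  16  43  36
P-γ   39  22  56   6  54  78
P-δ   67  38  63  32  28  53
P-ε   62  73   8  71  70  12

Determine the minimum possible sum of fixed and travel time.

107

Open {P-α, P-β, P-γ, P-δ, P-ε}: assign each demand point to its cheapest open site.
  #1→P-β 16, #2→P-α 10, #3→P-ε 8, #4→P-γ 6, #5→P-δ 28, #6→P-ε 12
  travel time 80, fixed 27 → total 107.
Compare {P-α, P-β, P-δ, P-ε}: travel time 90 + fixed 23 = 113.
Compare {P-α, P-β, P-γ, P-ε}: travel time 95 + fixed 19 = 114.
Compare {P-β, P-γ, P-δ, P-ε}: travel time 92 + fixed 22 = 114.
All other subsets cost ≥ 113. Minimum total cost: 107.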